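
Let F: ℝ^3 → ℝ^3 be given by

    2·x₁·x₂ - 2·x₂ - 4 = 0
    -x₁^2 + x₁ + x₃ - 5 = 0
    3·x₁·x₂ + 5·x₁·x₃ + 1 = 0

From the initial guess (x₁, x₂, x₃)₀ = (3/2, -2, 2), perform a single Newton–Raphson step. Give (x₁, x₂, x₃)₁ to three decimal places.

(-0.179, -2.716, 2.392)

At (3/2, -2, 2): F = (-6.000, -3.750, 7.000).
Jacobian J = [[2·x₂, 2·x₁ - 2, 0], [-2·x₁ + 1, 0, 1], [3·x₂ + 5·x₃, 3·x₁, 5·x₁]].
At the point, J = [[-4.000, 1.000, 0.000], [-2.000, 0.000, 1.000], [4.000, 4.500, 7.500]] (det J = 37.000).
Solving J·Δ = −F gives Δ = (-1.679, -0.716, 0.392).
Then the next iterate is (x₁, x₂, x₃)₁ = (-0.179, -2.716, 2.392).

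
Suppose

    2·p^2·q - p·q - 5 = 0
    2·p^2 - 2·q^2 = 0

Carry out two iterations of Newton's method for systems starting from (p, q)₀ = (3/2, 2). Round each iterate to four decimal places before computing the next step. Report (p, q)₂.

At (3/2, 2): F = (1.0000, -3.5000).
Jacobian J = [[4·p·q - q, 2·p^2 - p], [4·p, -4·q]].
At the point, J = [[10.0000, 3.0000], [6.0000, -8.0000]] (det J = -98.0000).
Solving J·Δ = −F gives Δ = (0.0255, -0.4184).
Then the next iterate is (p, q)₁ = (1.5255, 1.5816).
Round to (1.5255, 1.5816) and repeat: F = (-0.051489, -0.348617), J = [[8.069323, 3.128801], [6.1020, -6.3264]].
Δ = (0.0202, -0.0356), so (p, q)₂ = (1.5457, 1.5460).

(1.5457, 1.5460)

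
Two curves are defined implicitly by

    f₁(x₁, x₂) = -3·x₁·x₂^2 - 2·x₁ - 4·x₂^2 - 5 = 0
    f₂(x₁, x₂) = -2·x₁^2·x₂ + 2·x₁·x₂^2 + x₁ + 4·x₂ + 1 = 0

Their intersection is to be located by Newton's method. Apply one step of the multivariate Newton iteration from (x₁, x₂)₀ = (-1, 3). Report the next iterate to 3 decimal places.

(-1.101, 1.487)

At (-1, 3): F = (-12.000, -12.000).
Jacobian J = [[-3·x₂^2 - 2, -6·x₁·x₂ - 8·x₂], [-4·x₁·x₂ + 2·x₂^2 + 1, -2·x₁^2 + 4·x₁·x₂ + 4]].
At the point, J = [[-29.000, -6.000], [31.000, -10.000]] (det J = 476.000).
Solving J·Δ = −F gives Δ = (-0.101, -1.513).
Then the next iterate is (x₁, x₂)₁ = (-1.101, 1.487).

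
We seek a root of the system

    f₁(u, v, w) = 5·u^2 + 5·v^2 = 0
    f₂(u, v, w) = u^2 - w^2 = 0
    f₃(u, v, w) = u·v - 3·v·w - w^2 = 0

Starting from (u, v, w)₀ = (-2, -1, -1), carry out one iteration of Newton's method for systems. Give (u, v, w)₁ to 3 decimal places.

(-1.000, -0.500, -0.500)

At (-2, -1, -1): F = (25.000, 3.000, -2.000).
Jacobian J = [[10·u, 10·v, 0], [2·u, 0, -2·w], [v, u - 3·w, -3·v - 2·w]].
At the point, J = [[-20.000, -10.000, 0.000], [-4.000, 0.000, 2.000], [-1.000, 1.000, 5.000]] (det J = -140.000).
Solving J·Δ = −F gives Δ = (1.000, 0.500, 0.500).
Then the next iterate is (u, v, w)₁ = (-1.000, -0.500, -0.500).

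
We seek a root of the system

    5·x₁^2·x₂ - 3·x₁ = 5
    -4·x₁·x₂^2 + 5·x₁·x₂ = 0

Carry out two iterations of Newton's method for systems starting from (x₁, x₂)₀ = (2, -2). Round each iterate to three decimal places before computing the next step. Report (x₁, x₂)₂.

At (2, -2): F = (-51.000, -52.000).
Jacobian J = [[10·x₁·x₂ - 3, 5·x₁^2], [-4·x₂^2 + 5·x₂, -8·x₁·x₂ + 5·x₁]].
At the point, J = [[-43.000, 20.000], [-26.000, 42.000]] (det J = -1286.000).
Solving J·Δ = −F gives Δ = (-0.857, 0.708).
Then the next iterate is (x₁, x₂)₁ = (1.143, -1.292).
Round to (1.143, -1.292) and repeat: F = (-16.86866, -15.01566), J = [[-17.76756, 6.53224], [-13.13706, 17.52905]].
Δ = (-0.876, 0.200), so (x₁, x₂)₂ = (0.267, -1.092).

(0.267, -1.092)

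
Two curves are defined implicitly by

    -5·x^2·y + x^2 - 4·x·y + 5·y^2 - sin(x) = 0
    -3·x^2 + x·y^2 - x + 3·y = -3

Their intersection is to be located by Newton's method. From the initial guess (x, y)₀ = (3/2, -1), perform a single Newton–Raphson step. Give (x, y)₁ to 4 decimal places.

At (3/2, -1): F = (23.502505, -6.7500).
Jacobian J = [[-10·x·y + 2·x - 4·y - cos(x), -5·x^2 - 4·x + 10·y], [-6·x + y^2 - 1, 2·x·y + 3]].
At the point, J = [[21.929263, -27.2500], [-9.0000, 0.0000]] (det J = -245.2500).
Solving J·Δ = −F gives Δ = (-0.7500, 0.2589).
Then the next iterate is (x, y)₁ = (0.7500, -0.7411).

(0.7500, -0.7411)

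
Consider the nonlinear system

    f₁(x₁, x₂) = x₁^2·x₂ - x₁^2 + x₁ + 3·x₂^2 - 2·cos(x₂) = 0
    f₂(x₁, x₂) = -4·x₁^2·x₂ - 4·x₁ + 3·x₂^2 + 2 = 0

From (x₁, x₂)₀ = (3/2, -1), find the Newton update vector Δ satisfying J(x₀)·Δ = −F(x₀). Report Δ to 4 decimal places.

At (3/2, -1): F = (-1.080605, 8.0000).
Jacobian J = [[2·x₁·x₂ - 2·x₁ + 1, x₁^2 + 6·x₂ + 2·sin(x₂)], [-8·x₁·x₂ - 4, -4·x₁^2 + 6·x₂]].
At the point, J = [[-5.0000, -5.432942], [8.0000, -15.0000]] (det J = 118.463536).
Solving J·Δ = −F gives Δ = (-0.5037, 0.2647).

(-0.5037, 0.2647)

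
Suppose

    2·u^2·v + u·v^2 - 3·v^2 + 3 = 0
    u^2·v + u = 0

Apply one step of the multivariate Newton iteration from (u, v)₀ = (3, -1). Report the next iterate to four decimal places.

(0.0000, -2.0000)

At (3, -1): F = (-15.0000, -6.0000).
Jacobian J = [[4·u·v + v^2, 2·u^2 + 2·u·v - 6·v], [2·u·v + 1, u^2]].
At the point, J = [[-11.0000, 18.0000], [-5.0000, 9.0000]] (det J = -9.0000).
Solving J·Δ = −F gives Δ = (-3.0000, -1.0000).
Then the next iterate is (u, v)₁ = (0.0000, -2.0000).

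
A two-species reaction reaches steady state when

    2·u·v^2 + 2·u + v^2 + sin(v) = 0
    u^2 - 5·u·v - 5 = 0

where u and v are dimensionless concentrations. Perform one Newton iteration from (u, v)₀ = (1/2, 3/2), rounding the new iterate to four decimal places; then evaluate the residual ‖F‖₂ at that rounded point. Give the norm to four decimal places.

8.6564

At (1/2, 3/2): F = (6.497495, -8.5000).
Jacobian J = [[2·v^2 + 2, 4·u·v + 2·v + cos(v)], [2·u - 5·v, -5·u]].
At the point, J = [[6.5000, 6.070737], [-6.5000, -2.5000]] (det J = 23.209792).
Solving J·Δ = −F gives Δ = (-1.5234, 0.5608).
Then the next iterate is (u, v)₁ = (-1.0234, 2.0608).
Re-evaluating at (-1.0234, 2.0608): F = (-5.610120, 6.592461), so ‖F‖₂ = 8.6564.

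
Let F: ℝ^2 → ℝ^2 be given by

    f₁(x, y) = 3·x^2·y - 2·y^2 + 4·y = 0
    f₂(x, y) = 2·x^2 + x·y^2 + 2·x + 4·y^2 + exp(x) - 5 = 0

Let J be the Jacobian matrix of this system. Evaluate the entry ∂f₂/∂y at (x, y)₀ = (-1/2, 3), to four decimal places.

21.0000

∂f₂/∂y = 2·x·y + 8·y.
At (-1/2, 3) this is 21.0000.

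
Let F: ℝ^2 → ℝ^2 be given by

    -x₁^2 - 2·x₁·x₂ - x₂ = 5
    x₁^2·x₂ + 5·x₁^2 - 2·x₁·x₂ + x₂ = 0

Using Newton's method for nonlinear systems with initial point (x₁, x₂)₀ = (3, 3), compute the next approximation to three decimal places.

At (3, 3): F = (-35.000, 57.000).
Jacobian J = [[-2·x₁ - 2·x₂, -2·x₁ - 1], [2·x₁·x₂ + 10·x₁ - 2·x₂, x₁^2 - 2·x₁ + 1]].
At the point, J = [[-12.000, -7.000], [42.000, 4.000]] (det J = 246.000).
Solving J·Δ = −F gives Δ = (-1.053, -3.195).
Then the next iterate is (x₁, x₂)₁ = (1.947, -0.195).

(1.947, -0.195)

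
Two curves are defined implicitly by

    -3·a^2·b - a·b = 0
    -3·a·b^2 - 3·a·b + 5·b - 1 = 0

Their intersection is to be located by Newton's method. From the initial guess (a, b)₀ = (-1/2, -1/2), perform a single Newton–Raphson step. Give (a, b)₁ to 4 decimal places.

(-0.5714, 0.2857)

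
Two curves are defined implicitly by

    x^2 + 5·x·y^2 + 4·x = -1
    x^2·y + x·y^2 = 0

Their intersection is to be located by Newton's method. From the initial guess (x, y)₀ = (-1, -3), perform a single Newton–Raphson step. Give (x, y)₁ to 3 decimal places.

(-0.744, -1.835)

At (-1, -3): F = (-47.000, -12.000).
Jacobian J = [[2·x + 5·y^2 + 4, 10·x·y], [2·x·y + y^2, x^2 + 2·x·y]].
At the point, J = [[47.000, 30.000], [15.000, 7.000]] (det J = -121.000).
Solving J·Δ = −F gives Δ = (0.256, 1.165).
Then the next iterate is (x, y)₁ = (-0.744, -1.835).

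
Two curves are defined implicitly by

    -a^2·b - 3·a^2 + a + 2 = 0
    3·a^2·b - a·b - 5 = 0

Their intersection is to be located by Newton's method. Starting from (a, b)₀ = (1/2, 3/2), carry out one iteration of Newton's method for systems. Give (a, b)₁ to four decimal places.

(-6.0000, 98.0000)

At (1/2, 3/2): F = (1.3750, -4.6250).
Jacobian J = [[-2·a·b - 6·a + 1, -a^2], [6·a·b - b, 3·a^2 - a]].
At the point, J = [[-3.5000, -0.2500], [3.0000, 0.2500]] (det J = -0.1250).
Solving J·Δ = −F gives Δ = (-6.5000, 96.5000).
Then the next iterate is (a, b)₁ = (-6.0000, 98.0000).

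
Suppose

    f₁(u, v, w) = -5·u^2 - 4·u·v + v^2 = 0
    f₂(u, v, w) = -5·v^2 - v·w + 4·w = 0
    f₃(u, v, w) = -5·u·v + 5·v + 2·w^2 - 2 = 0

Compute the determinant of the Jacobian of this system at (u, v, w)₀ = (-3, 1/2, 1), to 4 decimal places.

J = [[-10·u - 4·v, -4·u + 2·v, 0], [0, -10·v - w, -v + 4], [-5·v, -5·u + 5, 4·w]].
At the point, J = [[28.0000, 13.0000, 0.0000], [0.0000, -6.0000, 3.5000], [-2.5000, 20.0000, 4.0000]].
det J = -2745.7500.

-2745.7500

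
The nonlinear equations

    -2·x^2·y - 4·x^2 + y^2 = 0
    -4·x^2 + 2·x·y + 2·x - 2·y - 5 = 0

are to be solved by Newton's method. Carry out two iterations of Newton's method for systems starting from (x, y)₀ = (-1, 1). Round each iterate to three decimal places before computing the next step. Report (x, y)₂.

(1.078, -0.455)

At (-1, 1): F = (-5.000, -15.000).
Jacobian J = [[-4·x·y - 8·x, -2·x^2 + 2·y], [-8·x + 2·y + 2, 2·x - 2]].
At the point, J = [[12.000, 0.000], [12.000, -4.000]] (det J = -48.000).
Solving J·Δ = −F gives Δ = (0.417, -2.500).
Then the next iterate is (x, y)₁ = (-0.583, -1.500).
Round to (-0.583, -1.500) and repeat: F = (1.91011, -2.77656), J = [[1.166, -3.67978], [3.664, -3.166]].
Δ = (1.661, 1.045), so (x, y)₂ = (1.078, -0.455).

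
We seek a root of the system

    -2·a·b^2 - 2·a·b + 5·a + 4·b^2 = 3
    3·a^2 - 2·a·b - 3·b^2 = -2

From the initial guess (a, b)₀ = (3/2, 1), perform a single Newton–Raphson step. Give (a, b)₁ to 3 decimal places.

(-8.375, -6.375)

At (3/2, 1): F = (2.500, 2.750).
Jacobian J = [[-2·b^2 - 2·b + 5, -4·a·b - 2·a + 8·b], [6·a - 2·b, -2·a - 6·b]].
At the point, J = [[1.000, -1.000], [7.000, -9.000]] (det J = -2.000).
Solving J·Δ = −F gives Δ = (-9.875, -7.375).
Then the next iterate is (a, b)₁ = (-8.375, -6.375).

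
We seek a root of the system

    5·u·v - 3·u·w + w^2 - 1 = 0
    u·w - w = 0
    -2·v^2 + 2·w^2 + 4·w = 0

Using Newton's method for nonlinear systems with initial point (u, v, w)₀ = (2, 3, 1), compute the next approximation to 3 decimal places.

At (2, 3, 1): F = (24.000, 1.000, -12.000).
Jacobian J = [[5·v - 3·w, 5·u, -3·u + 2·w], [w, 0, u - 1], [0, -4·v, 4·w + 4]].
At the point, J = [[12.000, 10.000, -4.000], [1.000, 0.000, 1.000], [0.000, -12.000, 8.000]] (det J = 112.000).
Solving J·Δ = −F gives Δ = (-1.214, -0.857, 0.214).
Then the next iterate is (u, v, w)₁ = (0.786, 2.143, 1.214).

(0.786, 2.143, 1.214)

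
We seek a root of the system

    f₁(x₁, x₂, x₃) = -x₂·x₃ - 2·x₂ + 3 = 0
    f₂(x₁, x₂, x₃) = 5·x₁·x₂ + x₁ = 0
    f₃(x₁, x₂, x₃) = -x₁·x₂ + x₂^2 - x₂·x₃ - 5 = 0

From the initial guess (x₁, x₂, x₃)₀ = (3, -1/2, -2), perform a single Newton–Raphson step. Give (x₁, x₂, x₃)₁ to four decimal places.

At (3, -1/2, -2): F = (3.0000, -4.5000, -4.2500).
Jacobian J = [[0, -x₃ - 2, -x₂], [5·x₂ + 1, 5·x₁, 0], [-x₂, -x₁ + 2·x₂ - x₃, -x₂]].
At the point, J = [[0.0000, 0.0000, 0.5000], [-1.5000, 15.0000, 0.0000], [0.5000, -2.0000, 0.5000]] (det J = -2.2500).
Solving J·Δ = −F gives Δ = (26.1667, 2.9167, -6.0000).
Then the next iterate is (x₁, x₂, x₃)₁ = (29.1667, 2.4167, -8.0000).

(29.1667, 2.4167, -8.0000)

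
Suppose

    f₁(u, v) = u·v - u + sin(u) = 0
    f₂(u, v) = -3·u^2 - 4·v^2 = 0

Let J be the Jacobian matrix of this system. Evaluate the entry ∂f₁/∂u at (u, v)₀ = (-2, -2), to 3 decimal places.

∂f₁/∂u = v + cos(u) - 1.
At (-2, -2) this is -3.416.

-3.416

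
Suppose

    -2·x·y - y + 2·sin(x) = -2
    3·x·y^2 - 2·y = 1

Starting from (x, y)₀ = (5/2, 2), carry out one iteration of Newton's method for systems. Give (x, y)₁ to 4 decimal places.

At (5/2, 2): F = (-8.803056, 25.0000).
Jacobian J = [[-2·y + 2·cos(x), -2·x - 1], [3·y^2, 6·x·y - 2]].
At the point, J = [[-5.602287, -6.0000], [12.0000, 28.0000]] (det J = -84.864042).
Solving J·Δ = −F gives Δ = (-1.1369, -0.4056).
Then the next iterate is (x, y)₁ = (1.3631, 1.5944).

(1.3631, 1.5944)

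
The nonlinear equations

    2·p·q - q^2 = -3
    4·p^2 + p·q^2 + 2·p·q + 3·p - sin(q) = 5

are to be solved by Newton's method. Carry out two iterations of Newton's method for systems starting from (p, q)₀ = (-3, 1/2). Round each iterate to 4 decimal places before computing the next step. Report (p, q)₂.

At (-3, 1/2): F = (-0.2500, 17.770574).
Jacobian J = [[2·q, 2·p - 2·q], [8·p + q^2 + 2·q + 3, 2·p·q + 2·p - cos(q)]].
At the point, J = [[1.0000, -7.0000], [-19.7500, -9.877583]] (det J = -148.127583).
Solving J·Δ = −F gives Δ = (0.8564, 0.0866).
Then the next iterate is (p, q)₁ = (-2.1436, 0.5866).
Round to (-2.1436, 0.5866) and repeat: F = (0.141029, 3.143268), J = [[1.1732, -5.4604], [-12.631500, -7.634899]].
Δ = (0.2064, 0.0702), so (p, q)₂ = (-1.9372, 0.6568).

(-1.9372, 0.6568)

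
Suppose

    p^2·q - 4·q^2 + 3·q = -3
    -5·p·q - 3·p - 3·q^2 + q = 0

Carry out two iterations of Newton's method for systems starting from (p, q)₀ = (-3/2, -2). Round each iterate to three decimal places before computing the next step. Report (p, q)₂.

(0.376, -0.735)

At (-3/2, -2): F = (-23.500, -24.500).
Jacobian J = [[2·p·q, p^2 - 8·q + 3], [-5·q - 3, -5·p - 6·q + 1]].
At the point, J = [[6.000, 21.250], [7.000, 20.500]] (det J = -25.750).
Solving J·Δ = −F gives Δ = (1.510, 0.680).
Then the next iterate is (p, q)₁ = (0.010, -1.320).
Round to (0.010, -1.320) and repeat: F = (-7.92973, -6.51120), J = [[-0.02640, 13.56010], [3.600, 8.870]].
Δ = (0.366, 0.585), so (p, q)₂ = (0.376, -0.735).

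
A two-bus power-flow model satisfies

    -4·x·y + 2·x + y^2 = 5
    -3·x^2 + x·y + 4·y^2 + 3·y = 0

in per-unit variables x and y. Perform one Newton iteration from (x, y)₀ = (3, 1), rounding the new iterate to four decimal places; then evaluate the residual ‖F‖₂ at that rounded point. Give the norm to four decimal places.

At (3, 1): F = (-10.0000, -17.0000).
Jacobian J = [[-4·y + 2, -4·x + 2·y], [-6·x + y, x + 8·y + 3]].
At the point, J = [[-2.0000, -10.0000], [-17.0000, 14.0000]] (det J = -198.0000).
Solving J·Δ = −F gives Δ = (-1.5657, -0.6869).
Then the next iterate is (x, y)₁ = (1.4343, 0.3131).
Re-evaluating at (1.4343, 0.3131): F = (-3.829686, -4.391144), so ‖F‖₂ = 5.8265.

5.8265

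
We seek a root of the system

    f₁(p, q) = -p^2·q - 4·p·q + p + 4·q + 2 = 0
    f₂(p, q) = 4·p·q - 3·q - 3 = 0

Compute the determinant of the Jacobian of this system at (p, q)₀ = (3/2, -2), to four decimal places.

11.0000

J = [[-2·p·q - 4·q + 1, -p^2 - 4·p + 4], [4·q, 4·p - 3]].
At the point, J = [[15.0000, -4.2500], [-8.0000, 3.0000]].
det J = 11.0000.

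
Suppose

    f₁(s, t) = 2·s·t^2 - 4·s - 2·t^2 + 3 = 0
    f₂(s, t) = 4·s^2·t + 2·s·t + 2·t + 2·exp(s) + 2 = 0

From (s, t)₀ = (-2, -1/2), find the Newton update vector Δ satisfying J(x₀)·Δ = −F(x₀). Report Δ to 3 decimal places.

(1.742, -0.567)

At (-2, -1/2): F = (9.500, -4.72933).
Jacobian J = [[2·t^2 - 4, 4·s·t - 4·t], [8·s·t + 2·t + 2·exp(s), 4·s^2 + 2·s + 2]].
At the point, J = [[-3.500, 6.000], [7.27067, 14.000]] (det J = -92.62402).
Solving J·Δ = −F gives Δ = (1.742, -0.567).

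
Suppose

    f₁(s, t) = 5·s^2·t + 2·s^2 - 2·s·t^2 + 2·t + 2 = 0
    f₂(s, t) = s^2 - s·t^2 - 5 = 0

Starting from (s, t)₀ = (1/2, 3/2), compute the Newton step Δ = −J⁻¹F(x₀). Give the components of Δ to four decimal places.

(-0.8652, -3.1957)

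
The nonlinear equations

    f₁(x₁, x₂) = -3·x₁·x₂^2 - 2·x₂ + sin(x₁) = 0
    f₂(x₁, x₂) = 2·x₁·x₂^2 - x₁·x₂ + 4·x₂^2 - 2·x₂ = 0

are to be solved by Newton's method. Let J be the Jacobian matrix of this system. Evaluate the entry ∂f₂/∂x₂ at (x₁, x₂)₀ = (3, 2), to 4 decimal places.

35.0000

∂f₂/∂x₂ = 4·x₁·x₂ - x₁ + 8·x₂ - 2.
At (3, 2) this is 35.0000.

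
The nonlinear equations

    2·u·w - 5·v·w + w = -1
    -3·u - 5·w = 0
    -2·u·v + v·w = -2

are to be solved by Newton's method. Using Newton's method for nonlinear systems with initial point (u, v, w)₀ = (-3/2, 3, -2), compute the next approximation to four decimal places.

At (-3/2, 3, -2): F = (35.0000, 14.5000, 5.0000).
Jacobian J = [[2·w, -5·w, 2·u - 5·v + 1], [-3, 0, -5], [-2·v, -2·u + w, v]].
At the point, J = [[-4.0000, 10.0000, -17.0000], [-3.0000, 0.0000, -5.0000], [-6.0000, 1.0000, 3.0000]] (det J = 421.0000).
Solving J·Δ = −F gives Δ = (1.7969, 0.3159, 1.8219).
Then the next iterate is (u, v, w)₁ = (0.2969, 3.3159, -0.1781).

(0.2969, 3.3159, -0.1781)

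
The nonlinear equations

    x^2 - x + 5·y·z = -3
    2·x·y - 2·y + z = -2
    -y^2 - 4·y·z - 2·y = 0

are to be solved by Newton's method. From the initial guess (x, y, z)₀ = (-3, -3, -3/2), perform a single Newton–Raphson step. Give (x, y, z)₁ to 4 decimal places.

(-0.4887, -1.7341, -0.8049)

At (-3, -3, -3/2): F = (37.5000, 24.5000, -21.0000).
Jacobian J = [[2·x - 1, 5·z, 5·y], [2·y, 2·x - 2, 1], [0, -2·y - 4·z - 2, -4·y]].
At the point, J = [[-7.0000, -7.5000, -15.0000], [-6.0000, -8.0000, 1.0000], [0.0000, 10.0000, 12.0000]] (det J = 1102.0000).
Solving J·Δ = −F gives Δ = (2.5113, 1.2659, 0.6951).
Then the next iterate is (x, y, z)₁ = (-0.4887, -1.7341, -0.8049).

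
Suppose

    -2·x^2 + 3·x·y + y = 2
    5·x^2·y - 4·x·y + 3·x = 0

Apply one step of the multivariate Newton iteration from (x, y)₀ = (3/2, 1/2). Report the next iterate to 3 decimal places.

(0.663, 0.497)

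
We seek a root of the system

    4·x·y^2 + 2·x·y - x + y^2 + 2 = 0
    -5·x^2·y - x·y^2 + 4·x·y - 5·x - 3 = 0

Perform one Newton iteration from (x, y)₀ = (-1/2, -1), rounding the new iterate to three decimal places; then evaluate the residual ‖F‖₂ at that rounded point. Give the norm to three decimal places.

At (-1/2, -1): F = (2.500, 3.250).
Jacobian J = [[4·y^2 + 2·y - 1, 8·x·y + 2·x + 2·y], [-10·x·y - y^2 + 4·y - 5, -5·x^2 - 2·x·y + 4·x]].
At the point, J = [[1.000, 1.000], [-15.000, -4.250]] (det J = 10.750).
Solving J·Δ = −F gives Δ = (1.291, -3.791).
Then the next iterate is (x, y)₁ = (0.791, -4.791).
Re-evaluating at (0.791, -4.791): F = (89.20877, -25.28190), so ‖F‖₂ = 92.722.

92.722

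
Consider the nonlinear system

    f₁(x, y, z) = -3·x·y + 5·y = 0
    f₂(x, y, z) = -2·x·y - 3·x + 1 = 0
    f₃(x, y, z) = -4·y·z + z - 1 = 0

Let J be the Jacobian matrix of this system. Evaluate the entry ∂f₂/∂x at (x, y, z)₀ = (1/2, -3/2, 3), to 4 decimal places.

∂f₂/∂x = -2·y - 3.
At (1/2, -3/2, 3) this is 0.0000.

0.0000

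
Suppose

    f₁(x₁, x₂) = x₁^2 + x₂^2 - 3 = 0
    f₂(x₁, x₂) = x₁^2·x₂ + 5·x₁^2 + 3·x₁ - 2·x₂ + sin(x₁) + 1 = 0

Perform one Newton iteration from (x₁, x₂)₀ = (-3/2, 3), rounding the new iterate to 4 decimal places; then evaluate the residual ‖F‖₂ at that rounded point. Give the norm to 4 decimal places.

At (-3/2, 3): F = (8.2500, 7.502505).
Jacobian J = [[2·x₁, 2·x₂], [2·x₁·x₂ + 10·x₁ + cos(x₁) + 3, x₁^2 - 2]].
At the point, J = [[-3.0000, 6.0000], [-20.929263, 0.2500]] (det J = 124.825577).
Solving J·Δ = −F gives Δ = (0.3441, -1.2029).
Then the next iterate is (x₁, x₂)₁ = (-1.1559, 1.7971).
Re-evaluating at (-1.1559, 1.7971): F = (1.565673, 2.104580), so ‖F‖₂ = 2.6231.

2.6231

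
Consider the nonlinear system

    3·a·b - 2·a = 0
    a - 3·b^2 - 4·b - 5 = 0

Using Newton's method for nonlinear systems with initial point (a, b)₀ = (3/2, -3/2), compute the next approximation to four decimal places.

At (3/2, -3/2): F = (-9.7500, -4.2500).
Jacobian J = [[3·b - 2, 3·a], [1, -6·b - 4]].
At the point, J = [[-6.5000, 4.5000], [1.0000, 5.0000]] (det J = -37.0000).
Solving J·Δ = −F gives Δ = (-0.8007, 1.0101).
Then the next iterate is (a, b)₁ = (0.6993, -0.4899).

(0.6993, -0.4899)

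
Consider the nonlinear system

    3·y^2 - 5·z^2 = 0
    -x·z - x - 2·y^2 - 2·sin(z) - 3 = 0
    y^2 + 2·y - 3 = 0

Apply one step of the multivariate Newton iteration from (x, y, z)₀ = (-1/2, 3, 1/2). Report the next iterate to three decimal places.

At (-1/2, 3, 1/2): F = (25.750, -21.20885, 12.000).
Jacobian J = [[0, 6·y, -10·z], [-z - 1, -4·y, -x - 2·cos(z)], [0, 2·y + 2, 0]].
At the point, J = [[0.000, 18.000, -5.000], [-1.500, -12.000, -1.25517], [0.000, 8.000, 0.000]] (det J = 60.000).
Solving J·Δ = −F gives Δ = (-1.930, -1.500, -0.250).
Then the next iterate is (x, y, z)₁ = (-2.430, 1.500, 0.250).

(-2.430, 1.500, 0.250)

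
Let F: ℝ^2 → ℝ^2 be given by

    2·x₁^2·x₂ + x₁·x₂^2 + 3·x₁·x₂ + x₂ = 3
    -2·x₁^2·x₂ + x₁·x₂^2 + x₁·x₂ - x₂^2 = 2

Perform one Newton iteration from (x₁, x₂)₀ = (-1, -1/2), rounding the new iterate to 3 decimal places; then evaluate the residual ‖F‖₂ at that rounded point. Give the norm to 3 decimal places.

278.798

At (-1, -1/2): F = (-3.250, -1.000).
Jacobian J = [[4·x₁·x₂ + x₂^2 + 3·x₂, 2·x₁^2 + 2·x₁·x₂ + 3·x₁ + 1], [-4·x₁·x₂ + x₂^2 + x₂, -2·x₁^2 + 2·x₁·x₂ + x₁ - 2·x₂]].
At the point, J = [[0.750, 1.000], [-2.250, -1.000]] (det J = 1.500).
Solving J·Δ = −F gives Δ = (-2.833, 5.375).
Then the next iterate is (x₁, x₂)₁ = (-3.833, 4.875).
Re-evaluating at (-3.833, 4.875): F = (-2.03035, -278.79106), so ‖F‖₂ = 278.798.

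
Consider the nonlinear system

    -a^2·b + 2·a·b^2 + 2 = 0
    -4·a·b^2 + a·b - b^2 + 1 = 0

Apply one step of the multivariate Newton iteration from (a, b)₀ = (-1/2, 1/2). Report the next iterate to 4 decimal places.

At (-1/2, 1/2): F = (1.6250, 1.0000).
Jacobian J = [[-2·a·b + 2·b^2, -a^2 + 4·a·b], [-4·b^2 + b, -8·a·b + a - 2·b]].
At the point, J = [[1.0000, -1.2500], [-0.5000, 0.5000]] (det J = -0.1250).
Solving J·Δ = −F gives Δ = (16.5000, 14.5000).
Then the next iterate is (a, b)₁ = (16.0000, 15.0000).

(16.0000, 15.0000)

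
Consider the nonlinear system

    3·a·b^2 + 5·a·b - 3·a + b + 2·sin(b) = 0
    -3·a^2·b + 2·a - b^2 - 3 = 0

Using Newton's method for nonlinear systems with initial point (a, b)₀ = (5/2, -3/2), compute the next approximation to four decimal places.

At (5/2, -3/2): F = (-12.869990, 27.8750).
Jacobian J = [[3·b^2 + 5·b - 3, 6·a·b + 5·a + 2·cos(b) + 1], [-6·a·b + 2, -3·a^2 - 2·b]].
At the point, J = [[-3.7500, -8.858526], [24.5000, -15.7500]] (det J = 276.096377).
Solving J·Δ = −F gives Δ = (-1.6285, -0.7634).
Then the next iterate is (a, b)₁ = (0.8715, -2.2634).

(0.8715, -2.2634)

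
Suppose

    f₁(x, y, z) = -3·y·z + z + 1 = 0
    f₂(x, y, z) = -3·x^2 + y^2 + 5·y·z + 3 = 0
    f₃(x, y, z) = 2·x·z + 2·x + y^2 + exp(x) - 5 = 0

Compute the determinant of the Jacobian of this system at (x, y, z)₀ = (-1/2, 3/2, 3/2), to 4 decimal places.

J = [[0, -3·z, -3·y + 1], [-6·x, 2·y + 5·z, 5·y], [2·z + exp(x) + 2, 2·y, 2·x]].
At the point, J = [[0.0000, -4.5000, -3.5000], [3.0000, 10.5000, 7.5000], [5.606531, 3.0000, -1.0000]].
det J = -28.1804.

-28.1804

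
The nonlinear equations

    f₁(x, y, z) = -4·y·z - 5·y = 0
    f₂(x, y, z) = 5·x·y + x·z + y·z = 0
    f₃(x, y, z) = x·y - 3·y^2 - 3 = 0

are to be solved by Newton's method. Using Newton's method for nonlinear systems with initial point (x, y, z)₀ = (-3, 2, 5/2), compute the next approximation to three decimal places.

At (-3, 2, 5/2): F = (-30.000, -32.500, -21.000).
Jacobian J = [[0, -4·z - 5, -4·y], [5·y + z, 5·x + z, x + y], [y, x - 6·y, 0]].
At the point, J = [[0.000, -15.000, -8.000], [12.500, -12.500, -1.000], [2.000, -15.000, 0.000]] (det J = 1330.000).
Solving J·Δ = −F gives Δ = (1.252, -1.233, -1.438).
Then the next iterate is (x, y, z)₁ = (-1.748, 0.767, 1.062).

(-1.748, 0.767, 1.062)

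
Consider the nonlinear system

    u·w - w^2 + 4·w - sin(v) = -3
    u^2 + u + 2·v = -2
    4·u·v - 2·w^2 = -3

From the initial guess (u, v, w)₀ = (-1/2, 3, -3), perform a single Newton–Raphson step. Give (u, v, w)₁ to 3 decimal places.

(-1.299, -0.875, -1.097)

At (-1/2, 3, -3): F = (-16.64112, 7.750, -21.000).
Jacobian J = [[w, -cos(v), u - 2·w + 4], [2·u + 1, 2, 0], [4·v, 4·u, -4·w]].
At the point, J = [[-3.000, 0.98999, 9.500], [0.000, 2.000, 0.000], [12.000, -2.000, 12.000]] (det J = -300.000).
Solving J·Δ = −F gives Δ = (-0.799, -3.875, 1.903).
Then the next iterate is (u, v, w)₁ = (-1.299, -0.875, -1.097).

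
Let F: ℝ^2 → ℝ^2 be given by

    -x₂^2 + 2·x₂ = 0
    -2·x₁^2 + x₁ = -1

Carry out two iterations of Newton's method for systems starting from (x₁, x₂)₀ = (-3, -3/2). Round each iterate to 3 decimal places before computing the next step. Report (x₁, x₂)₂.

At (-3, -3/2): F = (-5.250, -20.000).
Jacobian J = [[0, -2·x₂ + 2], [-4·x₁ + 1, 0]].
At the point, J = [[0.000, 5.000], [13.000, 0.000]] (det J = -65.000).
Solving J·Δ = −F gives Δ = (1.538, 1.050).
Then the next iterate is (x₁, x₂)₁ = (-1.462, -0.450).
Round to (-1.462, -0.450) and repeat: F = (-1.10250, -4.73689), J = [[0.000, 2.900], [6.848, 0.000]].
Δ = (0.692, 0.380), so (x₁, x₂)₂ = (-0.770, -0.070).

(-0.770, -0.070)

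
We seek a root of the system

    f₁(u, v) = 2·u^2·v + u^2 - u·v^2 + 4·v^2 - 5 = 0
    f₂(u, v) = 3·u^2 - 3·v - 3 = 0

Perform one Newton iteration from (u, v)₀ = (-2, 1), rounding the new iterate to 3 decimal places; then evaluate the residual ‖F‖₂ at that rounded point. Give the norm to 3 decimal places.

At (-2, 1): F = (13.000, 6.000).
Jacobian J = [[4·u·v + 2·u - v^2, 2·u^2 - 2·u·v + 8·v], [6·u, -3]].
At the point, J = [[-13.000, 20.000], [-12.000, -3.000]] (det J = 279.000).
Solving J·Δ = −F gives Δ = (0.570, -0.280).
Then the next iterate is (u, v)₁ = (-1.430, 0.720).
Re-evaluating at (-1.430, 0.720): F = (2.80447, 0.97470), so ‖F‖₂ = 2.969.

2.969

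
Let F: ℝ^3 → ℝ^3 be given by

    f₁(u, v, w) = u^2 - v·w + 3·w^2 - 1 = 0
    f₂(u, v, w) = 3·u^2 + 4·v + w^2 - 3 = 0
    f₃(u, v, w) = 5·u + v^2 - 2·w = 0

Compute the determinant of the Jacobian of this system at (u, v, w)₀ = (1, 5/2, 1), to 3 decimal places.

-23.000

J = [[2·u, -w, -v + 6·w], [6·u, 4, 2·w], [5, 2·v, -2]].
At the point, J = [[2.000, -1.000, 3.500], [6.000, 4.000, 2.000], [5.000, 5.000, -2.000]].
det J = -23.000.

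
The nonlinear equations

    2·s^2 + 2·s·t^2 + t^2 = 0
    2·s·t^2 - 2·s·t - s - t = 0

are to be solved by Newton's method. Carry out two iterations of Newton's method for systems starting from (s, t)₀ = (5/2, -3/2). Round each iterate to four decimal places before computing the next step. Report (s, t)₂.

(0.6729, -0.6731)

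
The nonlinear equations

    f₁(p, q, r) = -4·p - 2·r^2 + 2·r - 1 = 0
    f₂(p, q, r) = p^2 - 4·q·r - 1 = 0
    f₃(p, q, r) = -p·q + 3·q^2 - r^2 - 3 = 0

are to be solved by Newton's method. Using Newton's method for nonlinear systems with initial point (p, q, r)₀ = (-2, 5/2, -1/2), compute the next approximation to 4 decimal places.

At (-2, 5/2, -1/2): F = (5.5000, 8.0000, 20.5000).
Jacobian J = [[-4, 0, -4·r + 2], [2·p, -4·r, -4·q], [-q, -p + 6·q, -2·r]].
At the point, J = [[-4.0000, 0.0000, 4.0000], [-4.0000, 2.0000, -10.0000], [-2.5000, 17.0000, 1.0000]] (det J = -940.0000).
Solving J·Δ = −F gives Δ = (1.4106, -1.0005, 0.0356).
Then the next iterate is (p, q, r)₁ = (-0.5894, 1.4995, -0.4644).

(-0.5894, 1.4995, -0.4644)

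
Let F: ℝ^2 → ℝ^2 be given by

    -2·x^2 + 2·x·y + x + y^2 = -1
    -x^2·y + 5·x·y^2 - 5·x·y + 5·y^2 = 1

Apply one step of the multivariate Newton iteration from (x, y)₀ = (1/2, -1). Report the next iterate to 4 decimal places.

(0.6323, -0.3969)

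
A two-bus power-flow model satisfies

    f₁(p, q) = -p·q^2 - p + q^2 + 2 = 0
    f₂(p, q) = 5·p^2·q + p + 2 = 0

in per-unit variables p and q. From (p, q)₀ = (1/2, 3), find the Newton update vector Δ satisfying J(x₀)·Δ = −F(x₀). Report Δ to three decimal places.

(-0.186, -2.620)

At (1/2, 3): F = (6.000, 6.250).
Jacobian J = [[-q^2 - 1, -2·p·q + 2·q], [10·p·q + 1, 5·p^2]].
At the point, J = [[-10.000, 3.000], [16.000, 1.250]] (det J = -60.500).
Solving J·Δ = −F gives Δ = (-0.186, -2.620).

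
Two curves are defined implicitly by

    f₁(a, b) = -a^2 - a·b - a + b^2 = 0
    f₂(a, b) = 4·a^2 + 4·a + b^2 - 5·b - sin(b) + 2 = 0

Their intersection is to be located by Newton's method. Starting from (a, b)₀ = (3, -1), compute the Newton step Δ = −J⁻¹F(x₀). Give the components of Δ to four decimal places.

At (3, -1): F = (-8.0000, 56.841471).
Jacobian J = [[-2·a - b - 1, -a + 2·b], [8·a + 4, 2·b - cos(b) - 5]].
At the point, J = [[-6.0000, -5.0000], [28.0000, -7.540302]] (det J = 185.241814).
Solving J·Δ = −F gives Δ = (-1.8599, 0.6319).

(-1.8599, 0.6319)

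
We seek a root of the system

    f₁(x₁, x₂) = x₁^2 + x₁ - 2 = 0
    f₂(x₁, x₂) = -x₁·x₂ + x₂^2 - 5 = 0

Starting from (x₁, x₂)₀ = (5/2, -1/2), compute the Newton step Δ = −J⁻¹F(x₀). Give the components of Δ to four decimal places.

(-1.1250, -1.1607)

At (5/2, -1/2): F = (6.7500, -3.5000).
Jacobian J = [[2·x₁ + 1, 0], [-x₂, -x₁ + 2·x₂]].
At the point, J = [[6.0000, 0.0000], [0.5000, -3.5000]] (det J = -21.0000).
Solving J·Δ = −F gives Δ = (-1.1250, -1.1607).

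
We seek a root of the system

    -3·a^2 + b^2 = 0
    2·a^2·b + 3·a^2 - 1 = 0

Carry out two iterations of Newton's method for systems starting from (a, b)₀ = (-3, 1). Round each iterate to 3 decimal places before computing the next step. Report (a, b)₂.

At (-3, 1): F = (-26.000, 44.000).
Jacobian J = [[-6·a, 2·b], [4·a·b + 6·a, 2·a^2]].
At the point, J = [[18.000, 2.000], [-30.000, 18.000]] (det J = 384.000).
Solving J·Δ = −F gives Δ = (1.448, -0.031).
Then the next iterate is (a, b)₁ = (-1.552, 0.969).
Round to (-1.552, 0.969) and repeat: F = (-6.28715, 10.89418), J = [[9.312, 1.938], [-15.32755, 4.81741]].
Δ = (0.689, -0.068), so (a, b)₂ = (-0.863, 0.901).

(-0.863, 0.901)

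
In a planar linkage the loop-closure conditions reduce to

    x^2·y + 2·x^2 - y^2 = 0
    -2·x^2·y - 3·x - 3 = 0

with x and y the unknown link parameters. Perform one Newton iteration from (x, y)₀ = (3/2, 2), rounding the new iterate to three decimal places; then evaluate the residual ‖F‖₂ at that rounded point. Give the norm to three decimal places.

6.473

At (3/2, 2): F = (5.000, -16.500).
Jacobian J = [[2·x·y + 4·x, x^2 - 2·y], [-4·x·y - 3, -2·x^2]].
At the point, J = [[12.000, -1.750], [-15.000, -4.500]] (det J = -80.250).
Solving J·Δ = −F gives Δ = (-0.640, -1.533).
Then the next iterate is (x, y)₁ = (0.860, 0.467).
Re-evaluating at (0.860, 0.467): F = (1.60650, -6.27079), so ‖F‖₂ = 6.473.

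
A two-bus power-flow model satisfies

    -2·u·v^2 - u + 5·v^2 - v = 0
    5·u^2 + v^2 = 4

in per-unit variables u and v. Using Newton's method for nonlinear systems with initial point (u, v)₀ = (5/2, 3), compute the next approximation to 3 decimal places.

(2.537, -3.194)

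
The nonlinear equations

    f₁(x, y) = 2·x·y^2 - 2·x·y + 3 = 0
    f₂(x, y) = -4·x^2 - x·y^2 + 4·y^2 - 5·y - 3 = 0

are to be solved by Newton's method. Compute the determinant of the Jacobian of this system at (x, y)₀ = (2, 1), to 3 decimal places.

68.000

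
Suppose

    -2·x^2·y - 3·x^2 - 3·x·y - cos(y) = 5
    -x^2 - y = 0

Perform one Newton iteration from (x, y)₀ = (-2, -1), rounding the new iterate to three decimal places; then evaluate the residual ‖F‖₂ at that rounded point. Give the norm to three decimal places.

At (-2, -1): F = (-15.54030, -3.000).
Jacobian J = [[-4·x·y - 6·x - 3·y, -2·x^2 - 3·x + sin(y)], [-2·x, -1]].
At the point, J = [[7.000, -2.84147], [4.000, -1.000]] (det J = 4.36588).
Solving J·Δ = −F gives Δ = (-1.607, -9.428).
Then the next iterate is (x, y)₁ = (-3.607, -10.428).
Re-evaluating at (-3.607, -10.428): F = (115.01078, -2.58245), so ‖F‖₂ = 115.040.

115.040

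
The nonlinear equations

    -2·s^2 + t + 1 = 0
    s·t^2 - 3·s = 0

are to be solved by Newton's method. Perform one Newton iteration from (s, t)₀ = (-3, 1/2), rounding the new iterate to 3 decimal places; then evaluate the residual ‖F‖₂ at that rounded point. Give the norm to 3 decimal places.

At (-3, 1/2): F = (-16.500, 8.250).
Jacobian J = [[-4·s, 1], [t^2 - 3, 2·s·t]].
At the point, J = [[12.000, 1.000], [-2.750, -3.000]] (det J = -33.250).
Solving J·Δ = −F gives Δ = (1.241, 1.613).
Then the next iterate is (s, t)₁ = (-1.759, 2.113).
Re-evaluating at (-1.759, 2.113): F = (-3.07516, -2.57653), so ‖F‖₂ = 4.012.

4.012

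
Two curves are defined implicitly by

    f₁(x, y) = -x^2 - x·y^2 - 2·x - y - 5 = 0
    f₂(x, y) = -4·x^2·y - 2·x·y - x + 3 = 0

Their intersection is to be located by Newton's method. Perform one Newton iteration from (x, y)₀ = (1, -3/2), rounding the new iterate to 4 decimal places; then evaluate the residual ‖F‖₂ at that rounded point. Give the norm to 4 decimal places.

At (1, -3/2): F = (-8.7500, 11.0000).
Jacobian J = [[-2·x - y^2 - 2, -2·x·y - 1], [-8·x·y - 2·y - 1, -4·x^2 - 2·x]].
At the point, J = [[-6.2500, 2.0000], [14.0000, -6.0000]] (det J = 9.5000).
Solving J·Δ = −F gives Δ = (-3.2105, -5.6579).
Then the next iterate is (x, y)₁ = (-2.2105, -7.1579).
Re-evaluating at (-2.2105, -7.1579): F = (114.948734, 113.468305), so ‖F‖₂ = 161.5186.

161.5186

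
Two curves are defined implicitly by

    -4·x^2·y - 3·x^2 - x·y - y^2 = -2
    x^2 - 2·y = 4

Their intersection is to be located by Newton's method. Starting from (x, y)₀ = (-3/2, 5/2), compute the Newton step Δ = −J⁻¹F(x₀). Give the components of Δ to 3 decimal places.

(-0.225, -3.037)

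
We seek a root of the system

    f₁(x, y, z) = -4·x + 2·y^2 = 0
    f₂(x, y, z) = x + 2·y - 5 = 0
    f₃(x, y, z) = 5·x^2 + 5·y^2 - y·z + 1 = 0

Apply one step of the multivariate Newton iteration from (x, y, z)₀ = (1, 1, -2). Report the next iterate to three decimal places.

(1.333, 1.833, 24.333)

At (1, 1, -2): F = (-2.000, -2.000, 13.000).
Jacobian J = [[-4, 4·y, 0], [1, 2, 0], [10·x, 10·y - z, -y]].
At the point, J = [[-4.000, 4.000, 0.000], [1.000, 2.000, 0.000], [10.000, 12.000, -1.000]] (det J = 12.000).
Solving J·Δ = −F gives Δ = (0.333, 0.833, 26.333).
Then the next iterate is (x, y, z)₁ = (1.333, 1.833, 24.333).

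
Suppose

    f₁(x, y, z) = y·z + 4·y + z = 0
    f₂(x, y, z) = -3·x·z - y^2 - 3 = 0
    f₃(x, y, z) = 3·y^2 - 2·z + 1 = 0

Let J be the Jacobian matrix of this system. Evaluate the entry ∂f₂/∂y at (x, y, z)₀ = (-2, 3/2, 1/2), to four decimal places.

∂f₂/∂y = -2·y.
At (-2, 3/2, 1/2) this is -3.0000.

-3.0000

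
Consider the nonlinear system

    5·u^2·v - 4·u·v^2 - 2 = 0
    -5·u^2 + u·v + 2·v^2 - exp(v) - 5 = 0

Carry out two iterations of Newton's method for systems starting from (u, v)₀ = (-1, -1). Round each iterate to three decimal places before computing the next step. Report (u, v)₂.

(-1.774, -3.032)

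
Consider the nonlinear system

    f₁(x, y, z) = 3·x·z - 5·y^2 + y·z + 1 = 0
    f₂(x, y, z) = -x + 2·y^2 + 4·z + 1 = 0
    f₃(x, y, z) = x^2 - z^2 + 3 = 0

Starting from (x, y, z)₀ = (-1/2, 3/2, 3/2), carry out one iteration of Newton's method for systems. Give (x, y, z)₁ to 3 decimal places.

At (-1/2, 3/2, 3/2): F = (-10.250, 12.000, 1.000).
Jacobian J = [[3·z, -10·y + z, 3·x + y], [-1, 4·y, 4], [2·x, 0, -2·z]].
At the point, J = [[4.500, -13.500, 0.000], [-1.000, 6.000, 4.000], [-1.000, 0.000, -3.000]] (det J = 13.500).
Solving J·Δ = −F gives Δ = (26.333, 8.019, -8.444).
Then the next iterate is (x, y, z)₁ = (25.833, 9.519, -6.944).

(25.833, 9.519, -6.944)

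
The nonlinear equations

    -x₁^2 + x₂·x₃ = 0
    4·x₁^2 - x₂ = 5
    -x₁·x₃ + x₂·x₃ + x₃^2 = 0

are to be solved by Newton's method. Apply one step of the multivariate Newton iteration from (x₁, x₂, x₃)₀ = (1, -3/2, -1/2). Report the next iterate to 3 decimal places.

At (1, -3/2, -1/2): F = (-0.250, 0.500, 1.500).
Jacobian J = [[-2·x₁, x₃, x₂], [8·x₁, -1, 0], [-x₃, x₃, -x₁ + x₂ + 2·x₃]].
At the point, J = [[-2.000, -0.500, -1.500], [8.000, -1.000, 0.000], [0.500, -0.500, -3.500]] (det J = -15.750).
Solving J·Δ = −F gives Δ = (-0.230, -1.341, 0.587).
Then the next iterate is (x₁, x₂, x₃)₁ = (0.770, -2.841, 0.087).

(0.770, -2.841, 0.087)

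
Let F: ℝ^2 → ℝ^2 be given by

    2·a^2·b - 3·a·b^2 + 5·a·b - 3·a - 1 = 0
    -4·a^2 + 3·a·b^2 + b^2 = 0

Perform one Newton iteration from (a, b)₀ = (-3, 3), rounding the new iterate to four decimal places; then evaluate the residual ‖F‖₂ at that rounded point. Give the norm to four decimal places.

25.8335

At (-3, 3): F = (98.0000, -108.0000).
Jacobian J = [[4·a·b - 3·b^2 + 5·b - 3, 2·a^2 - 6·a·b + 5·a], [-8·a + 3·b^2, 6·a·b + 2·b]].
At the point, J = [[-51.0000, 57.0000], [51.0000, -48.0000]] (det J = -459.0000).
Solving J·Δ = −F gives Δ = (3.1634, 1.1111).
Then the next iterate is (a, b)₁ = (0.1634, 4.1111).
Re-evaluating at (0.1634, 4.1111): F = (-6.196843, 25.079285), so ‖F‖₂ = 25.8335.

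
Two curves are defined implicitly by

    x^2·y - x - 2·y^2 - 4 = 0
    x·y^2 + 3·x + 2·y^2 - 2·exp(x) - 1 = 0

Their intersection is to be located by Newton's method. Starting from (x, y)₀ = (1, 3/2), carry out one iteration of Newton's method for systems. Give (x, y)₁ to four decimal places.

At (1, 3/2): F = (-8.0000, 3.313436).
Jacobian J = [[2·x·y - 1, x^2 - 4·y], [y^2 - 2·exp(x) + 3, 2·x·y + 4·y]].
At the point, J = [[2.0000, -5.0000], [-0.186564, 9.0000]] (det J = 17.067182).
Solving J·Δ = −F gives Δ = (3.2479, -0.3008).
Then the next iterate is (x, y)₁ = (4.2479, 1.1992).

(4.2479, 1.1992)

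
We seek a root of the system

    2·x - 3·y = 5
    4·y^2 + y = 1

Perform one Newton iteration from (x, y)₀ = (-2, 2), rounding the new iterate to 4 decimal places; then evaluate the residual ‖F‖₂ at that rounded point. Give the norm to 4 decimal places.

4.0000

At (-2, 2): F = (-15.0000, 17.0000).
Jacobian J = [[2, -3], [0, 8·y + 1]].
At the point, J = [[2.0000, -3.0000], [0.0000, 17.0000]] (det J = 34.0000).
Solving J·Δ = −F gives Δ = (6.0000, -1.0000).
Then the next iterate is (x, y)₁ = (4.0000, 1.0000).
Re-evaluating at (4.0000, 1.0000): F = (0.0000, 4.0000), so ‖F‖₂ = 4.0000.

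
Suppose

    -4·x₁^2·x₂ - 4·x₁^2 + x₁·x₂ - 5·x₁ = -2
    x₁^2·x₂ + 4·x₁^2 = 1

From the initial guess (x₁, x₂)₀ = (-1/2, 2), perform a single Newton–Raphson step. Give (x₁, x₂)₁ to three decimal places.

At (-1/2, 2): F = (0.500, 0.500).
Jacobian J = [[-8·x₁·x₂ - 8·x₁ + x₂ - 5, -4·x₁^2 + x₁], [2·x₁·x₂ + 8·x₁, x₁^2]].
At the point, J = [[9.000, -1.500], [-6.000, 0.250]] (det J = -6.750).
Solving J·Δ = −F gives Δ = (0.130, 1.111).
Then the next iterate is (x₁, x₂)₁ = (-0.370, 3.111).

(-0.370, 3.111)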